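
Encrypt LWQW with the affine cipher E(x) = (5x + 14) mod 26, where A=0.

RUQU

L(11): 5·11+14=69≡17 → R
W(22): 5·22+14=124≡20 → U
Q(16): 5·16+14=94≡16 → Q
W(22): 5·22+14=124≡20 → U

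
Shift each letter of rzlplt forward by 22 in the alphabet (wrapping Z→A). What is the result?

nvhlhp

r(17): 17+22=39≡13 → n
z(25): 25+22=47≡21 → v
l(11): 11+22=33≡7 → h
p(15): 15+22=37≡11 → l
l(11): 11+22=33≡7 → h
t(19): 19+22=41≡15 → p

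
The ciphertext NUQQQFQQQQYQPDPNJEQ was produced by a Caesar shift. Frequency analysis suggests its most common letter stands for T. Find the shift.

23

The most frequent ciphertext letter is Q (appears 9 times).
Q is position 16; T is position 19.
Shift = -3≡23.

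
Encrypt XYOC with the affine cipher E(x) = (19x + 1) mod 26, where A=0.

WPHN

X(23): 19·23+1=438≡22 → W
Y(24): 19·24+1=457≡15 → P
O(14): 19·14+1=267≡7 → H
C(2): 19·2+1=39≡13 → N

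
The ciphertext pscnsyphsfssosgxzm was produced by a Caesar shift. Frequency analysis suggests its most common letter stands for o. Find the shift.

The most frequent ciphertext letter is s (appears 6 times).
s is position 18; o is position 14.
Shift = 4.

4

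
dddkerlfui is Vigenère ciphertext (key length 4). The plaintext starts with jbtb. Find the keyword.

uckj

Subtract each crib letter from the matching ciphertext letter (mod 26):
d(3)−j(9)=-6≡20 → u
d(3)−b(1)=2 → c
d(3)−t(19)=-16≡10 → k
k(10)−b(1)=9 → j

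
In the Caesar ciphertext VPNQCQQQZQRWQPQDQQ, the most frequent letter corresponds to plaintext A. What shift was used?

16

The most frequent ciphertext letter is Q (appears 9 times).
Q is position 16; A is position 0.
Shift = 16.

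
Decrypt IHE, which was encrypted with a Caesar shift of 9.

I(8): 8−9=-1≡25 → Z
H(7): 7−9=-2≡24 → Y
E(4): 4−9=-5≡21 → V

ZYV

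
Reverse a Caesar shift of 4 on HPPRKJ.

H(7): 7−4=3 → D
P(15): 15−4=11 → L
P(15): 15−4=11 → L
R(17): 17−4=13 → N
K(10): 10−4=6 → G
J(9): 9−4=5 → F

DLLNGF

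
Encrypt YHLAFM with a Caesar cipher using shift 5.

Y(24): 24+5=29≡3 → D
H(7): 7+5=12 → M
L(11): 11+5=16 → Q
A(0): 0+5=5 → F
F(5): 5+5=10 → K
M(12): 12+5=17 → R

DMQFKR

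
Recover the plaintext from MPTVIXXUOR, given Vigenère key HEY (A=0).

Repeat the key across the ciphertext: HEYHEYHEYH
M(12)−H(7): 5 → F
P(15)−E(4): 11 → L
T(19)−Y(24): -5≡21 → V
V(21)−H(7): 14 → O
I(8)−E(4): 4 → E
X(23)−Y(24): -1≡25 → Z
X(23)−H(7): 16 → Q
U(20)−E(4): 16 → Q
O(14)−Y(24): -10≡16 → Q
R(17)−H(7): 10 → K

FLVOEZQQQK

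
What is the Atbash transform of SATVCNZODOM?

HZGEXMALWLN

S(18) → H(7)
A(0) → Z(25)
T(19) → G(6)
V(21) → E(4)
C(2) → X(23)
N(13) → M(12)
Z(25) → A(0)
O(14) → L(11)
D(3) → W(22)
O(14) → L(11)
M(12) → N(13)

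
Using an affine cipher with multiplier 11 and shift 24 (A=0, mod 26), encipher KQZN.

K(10): 11·10+24=134≡4 → E
Q(16): 11·16+24=200≡18 → S
Z(25): 11·25+24=299≡13 → N
N(13): 11·13+24=167≡11 → L

ESNL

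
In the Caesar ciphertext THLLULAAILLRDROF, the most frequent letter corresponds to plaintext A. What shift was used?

The most frequent ciphertext letter is L (appears 5 times).
L is position 11; A is position 0.
Shift = 11.

11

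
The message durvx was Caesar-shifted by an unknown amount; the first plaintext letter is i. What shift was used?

From the crib: d(3)−i(8)=-5≡21, so the shift is 21.

21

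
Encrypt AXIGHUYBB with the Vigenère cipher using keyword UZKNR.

UWSTYOXLO

Repeat the key across the message: UZKNRUZKN
A(0)+U(20): 20 → U
X(23)+Z(25): 48≡22 → W
I(8)+K(10): 18 → S
G(6)+N(13): 19 → T
H(7)+R(17): 24 → Y
U(20)+U(20): 40≡14 → O
Y(24)+Z(25): 49≡23 → X
B(1)+K(10): 11 → L
B(1)+N(13): 14 → O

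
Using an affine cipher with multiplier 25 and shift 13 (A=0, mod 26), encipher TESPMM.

UJVYBB

T(19): 25·19+13=488≡20 → U
E(4): 25·4+13=113≡9 → J
S(18): 25·18+13=463≡21 → V
P(15): 25·15+13=388≡24 → Y
M(12): 25·12+13=313≡1 → B
M(12): 25·12+13=313≡1 → B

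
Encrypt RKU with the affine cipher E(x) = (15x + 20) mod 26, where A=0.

R(17): 15·17+20=275≡15 → P
K(10): 15·10+20=170≡14 → O
U(20): 15·20+20=320≡8 → I

POI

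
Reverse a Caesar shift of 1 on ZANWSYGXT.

YZMVRXFWS

Z(25): 25−1=24 → Y
A(0): 0−1=-1≡25 → Z
N(13): 13−1=12 → M
W(22): 22−1=21 → V
S(18): 18−1=17 → R
Y(24): 24−1=23 → X
G(6): 6−1=5 → F
X(23): 23−1=22 → W
T(19): 19−1=18 → S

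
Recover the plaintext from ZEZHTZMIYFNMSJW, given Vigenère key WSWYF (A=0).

Repeat the key across the ciphertext: WSWYFWSWYFWSWYF
Z(25)−W(22): 3 → D
E(4)−S(18): -14≡12 → M
Z(25)−W(22): 3 → D
H(7)−Y(24): -17≡9 → J
T(19)−F(5): 14 → O
Z(25)−W(22): 3 → D
M(12)−S(18): -6≡20 → U
I(8)−W(22): -14≡12 → M
Y(24)−Y(24): 0 → A
F(5)−F(5): 0 → A
N(13)−W(22): -9≡17 → R
M(12)−S(18): -6≡20 → U
S(18)−W(22): -4≡22 → W
J(9)−Y(24): -15≡11 → L
W(22)−F(5): 17 → R

DMDJODUMAARUWLR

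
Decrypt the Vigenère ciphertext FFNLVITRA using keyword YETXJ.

HBUOMKPYD

Repeat the key across the ciphertext: YETXJYETX
F(5)−Y(24): -19≡7 → H
F(5)−E(4): 1 → B
N(13)−T(19): -6≡20 → U
L(11)−X(23): -12≡14 → O
V(21)−J(9): 12 → M
I(8)−Y(24): -16≡10 → K
T(19)−E(4): 15 → P
R(17)−T(19): -2≡24 → Y
A(0)−X(23): -23≡3 → D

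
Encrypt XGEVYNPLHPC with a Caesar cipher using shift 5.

X(23): 23+5=28≡2 → C
G(6): 6+5=11 → L
E(4): 4+5=9 → J
V(21): 21+5=26≡0 → A
Y(24): 24+5=29≡3 → D
N(13): 13+5=18 → S
P(15): 15+5=20 → U
L(11): 11+5=16 → Q
H(7): 7+5=12 → M
P(15): 15+5=20 → U
C(2): 2+5=7 → H

CLJADSUQMUH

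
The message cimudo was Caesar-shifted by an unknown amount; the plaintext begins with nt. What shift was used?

15

From the crib: c(2)−n(13)=-11≡15, so the shift is 15.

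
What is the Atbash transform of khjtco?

k(10) → p(15)
h(7) → s(18)
j(9) → q(16)
t(19) → g(6)
c(2) → x(23)
o(14) → l(11)

psqgxl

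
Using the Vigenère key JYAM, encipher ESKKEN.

Repeat the key across the message: JYAMJY
E(4)+J(9): 13 → N
S(18)+Y(24): 42≡16 → Q
K(10)+A(0): 10 → K
K(10)+M(12): 22 → W
E(4)+J(9): 13 → N
N(13)+Y(24): 37≡11 → L

NQKWNL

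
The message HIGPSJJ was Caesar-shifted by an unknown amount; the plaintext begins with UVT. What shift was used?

From the crib: H(7)−U(20)=-13≡13, so the shift is 13.

13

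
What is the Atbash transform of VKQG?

V(21) → E(4)
K(10) → P(15)
Q(16) → J(9)
G(6) → T(19)

EPJT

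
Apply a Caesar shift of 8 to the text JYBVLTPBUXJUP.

RGJDTBXJCFRCX

J(9): 9+8=17 → R
Y(24): 24+8=32≡6 → G
B(1): 1+8=9 → J
V(21): 21+8=29≡3 → D
L(11): 11+8=19 → T
T(19): 19+8=27≡1 → B
P(15): 15+8=23 → X
B(1): 1+8=9 → J
U(20): 20+8=28≡2 → C
X(23): 23+8=31≡5 → F
J(9): 9+8=17 → R
U(20): 20+8=28≡2 → C
P(15): 15+8=23 → X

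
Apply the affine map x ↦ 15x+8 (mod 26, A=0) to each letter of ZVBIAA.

Z(25): 15·25+8=383≡19 → T
V(21): 15·21+8=323≡11 → L
B(1): 15·1+8=23 → X
I(8): 15·8+8=128≡24 → Y
A(0): 15·0+8=8 → I
A(0): 15·0+8=8 → I

TLXYII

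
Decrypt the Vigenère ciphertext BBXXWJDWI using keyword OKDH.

Repeat the key across the ciphertext: OKDHOKDHO
B(1)−O(14): -13≡13 → N
B(1)−K(10): -9≡17 → R
X(23)−D(3): 20 → U
X(23)−H(7): 16 → Q
W(22)−O(14): 8 → I
J(9)−K(10): -1≡25 → Z
D(3)−D(3): 0 → A
W(22)−H(7): 15 → P
I(8)−O(14): -6≡20 → U

NRUQIZAPU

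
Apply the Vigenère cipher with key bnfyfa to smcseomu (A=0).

tzhqjonh

Repeat the key across the message: bnfyfabn
s(18)+b(1): 19 → t
m(12)+n(13): 25 → z
c(2)+f(5): 7 → h
s(18)+y(24): 42≡16 → q
e(4)+f(5): 9 → j
o(14)+a(0): 14 → o
m(12)+b(1): 13 → n
u(20)+n(13): 33≡7 → h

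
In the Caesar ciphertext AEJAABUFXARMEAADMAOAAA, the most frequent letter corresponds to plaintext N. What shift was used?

13

The most frequent ciphertext letter is A (appears 10 times).
A is position 0; N is position 13.
Shift = -13≡13.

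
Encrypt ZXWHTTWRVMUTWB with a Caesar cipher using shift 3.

CAZKWWZUYPXWZE

Z(25): 25+3=28≡2 → C
X(23): 23+3=26≡0 → A
W(22): 22+3=25 → Z
H(7): 7+3=10 → K
T(19): 19+3=22 → W
T(19): 19+3=22 → W
W(22): 22+3=25 → Z
R(17): 17+3=20 → U
V(21): 21+3=24 → Y
M(12): 12+3=15 → P
U(20): 20+3=23 → X
T(19): 19+3=22 → W
W(22): 22+3=25 → Z
B(1): 1+3=4 → E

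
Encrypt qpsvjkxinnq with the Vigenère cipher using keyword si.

ixkdbspqfvi

Repeat the key across the message: sisisisisis
q(16)+s(18): 34≡8 → i
p(15)+i(8): 23 → x
s(18)+s(18): 36≡10 → k
v(21)+i(8): 29≡3 → d
j(9)+s(18): 27≡1 → b
k(10)+i(8): 18 → s
x(23)+s(18): 41≡15 → p
i(8)+i(8): 16 → q
n(13)+s(18): 31≡5 → f
n(13)+i(8): 21 → v
q(16)+s(18): 34≡8 → i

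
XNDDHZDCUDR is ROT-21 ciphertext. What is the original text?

CSIIMEIHZIW

X(23): 23−21=2 → C
N(13): 13−21=-8≡18 → S
D(3): 3−21=-18≡8 → I
D(3): 3−21=-18≡8 → I
H(7): 7−21=-14≡12 → M
Z(25): 25−21=4 → E
D(3): 3−21=-18≡8 → I
C(2): 2−21=-19≡7 → H
U(20): 20−21=-1≡25 → Z
D(3): 3−21=-18≡8 → I
R(17): 17−21=-4≡22 → W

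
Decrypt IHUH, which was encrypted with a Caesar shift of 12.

I(8): 8−12=-4≡22 → W
H(7): 7−12=-5≡21 → V
U(20): 20−12=8 → I
H(7): 7−12=-5≡21 → V

WVIV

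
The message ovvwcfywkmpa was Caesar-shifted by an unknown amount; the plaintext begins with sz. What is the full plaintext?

szzagjcaoqte

From the crib: o(14)−s(18)=-4≡22, so the shift is 22.
Subtract 22 from each ciphertext letter:
o(14): 14−22=-8≡18 → s
v(21): 21−22=-1≡25 → z
v(21): 21−22=-1≡25 → z
w(22): 22−22=0 → a
c(2): 2−22=-20≡6 → g
f(5): 5−22=-17≡9 → j
y(24): 24−22=2 → c
w(22): 22−22=0 → a
k(10): 10−22=-12≡14 → o
m(12): 12−22=-10≡16 → q
p(15): 15−22=-7≡19 → t
a(0): 0−22=-22≡4 → e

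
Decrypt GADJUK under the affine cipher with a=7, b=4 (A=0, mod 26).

The inverse of 7 mod 26 is 15, since 7·15=105≡1. Apply D(y)=15·(y−4) mod 26:
G(6): 15·(6−4)=30≡4 → E
A(0): 15·(0−4)=-60≡18 → S
D(3): 15·(3−4)=-15≡11 → L
J(9): 15·(9−4)=75≡23 → X
U(20): 15·(20−4)=240≡6 → G
K(10): 15·(10−4)=90≡12 → M

ESLXGM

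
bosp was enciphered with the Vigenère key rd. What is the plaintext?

Repeat the key across the ciphertext: rdrd
b(1)−r(17): -16≡10 → k
o(14)−d(3): 11 → l
s(18)−r(17): 1 → b
p(15)−d(3): 12 → m

klbm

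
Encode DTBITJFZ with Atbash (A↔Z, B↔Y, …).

D(3) → W(22)
T(19) → G(6)
B(1) → Y(24)
I(8) → R(17)
T(19) → G(6)
J(9) → Q(16)
F(5) → U(20)
Z(25) → A(0)

WGYRGQUA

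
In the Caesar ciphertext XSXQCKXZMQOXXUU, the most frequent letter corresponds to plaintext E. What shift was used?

19

The most frequent ciphertext letter is X (appears 5 times).
X is position 23; E is position 4.
Shift = 19.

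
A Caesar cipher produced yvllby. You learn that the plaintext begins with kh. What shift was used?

14

From the crib: y(24)−k(10)=14, so the shift is 14.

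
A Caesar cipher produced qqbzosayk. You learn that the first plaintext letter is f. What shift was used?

11

From the crib: q(16)−f(5)=11, so the shift is 11.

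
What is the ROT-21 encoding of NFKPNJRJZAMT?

N(13): 13+21=34≡8 → I
F(5): 5+21=26≡0 → A
K(10): 10+21=31≡5 → F
P(15): 15+21=36≡10 → K
N(13): 13+21=34≡8 → I
J(9): 9+21=30≡4 → E
R(17): 17+21=38≡12 → M
J(9): 9+21=30≡4 → E
Z(25): 25+21=46≡20 → U
A(0): 0+21=21 → V
M(12): 12+21=33≡7 → H
T(19): 19+21=40≡14 → O

IAFKIEMEUVHO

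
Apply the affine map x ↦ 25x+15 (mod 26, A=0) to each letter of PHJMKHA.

AIGDFIP

P(15): 25·15+15=390≡0 → A
H(7): 25·7+15=190≡8 → I
J(9): 25·9+15=240≡6 → G
M(12): 25·12+15=315≡3 → D
K(10): 25·10+15=265≡5 → F
H(7): 25·7+15=190≡8 → I
A(0): 25·0+15=15 → P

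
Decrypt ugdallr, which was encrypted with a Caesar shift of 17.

u(20): 20−17=3 → d
g(6): 6−17=-11≡15 → p
d(3): 3−17=-14≡12 → m
a(0): 0−17=-17≡9 → j
l(11): 11−17=-6≡20 → u
l(11): 11−17=-6≡20 → u
r(17): 17−17=0 → a

dpmjuua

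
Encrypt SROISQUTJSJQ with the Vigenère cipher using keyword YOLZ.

Repeat the key across the message: YOLZYOLZYOLZ
S(18)+Y(24): 42≡16 → Q
R(17)+O(14): 31≡5 → F
O(14)+L(11): 25 → Z
I(8)+Z(25): 33≡7 → H
S(18)+Y(24): 42≡16 → Q
Q(16)+O(14): 30≡4 → E
U(20)+L(11): 31≡5 → F
T(19)+Z(25): 44≡18 → S
J(9)+Y(24): 33≡7 → H
S(18)+O(14): 32≡6 → G
J(9)+L(11): 20 → U
Q(16)+Z(25): 41≡15 → P

QFZHQEFSHGUP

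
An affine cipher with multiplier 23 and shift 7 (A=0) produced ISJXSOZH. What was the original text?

RFIMFPUA

The inverse of 23 mod 26 is 17, since 23·17=391≡1. Apply D(y)=17·(y−7) mod 26:
I(8): 17·(8−7)=17 → R
S(18): 17·(18−7)=187≡5 → F
J(9): 17·(9−7)=34≡8 → I
X(23): 17·(23−7)=272≡12 → M
S(18): 17·(18−7)=187≡5 → F
O(14): 17·(14−7)=119≡15 → P
Z(25): 17·(25−7)=306≡20 → U
H(7): 17·(7−7)=0 → A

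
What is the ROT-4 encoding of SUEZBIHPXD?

WYIDFMLTBH

S(18): 18+4=22 → W
U(20): 20+4=24 → Y
E(4): 4+4=8 → I
Z(25): 25+4=29≡3 → D
B(1): 1+4=5 → F
I(8): 8+4=12 → M
H(7): 7+4=11 → L
P(15): 15+4=19 → T
X(23): 23+4=27≡1 → B
D(3): 3+4=7 → H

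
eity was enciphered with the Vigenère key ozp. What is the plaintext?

Repeat the key across the ciphertext: ozpo
e(4)−o(14): -10≡16 → q
i(8)−z(25): -17≡9 → j
t(19)−p(15): 4 → e
y(24)−o(14): 10 → k

qjek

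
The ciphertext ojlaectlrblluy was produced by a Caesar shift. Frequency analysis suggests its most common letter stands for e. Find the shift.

The most frequent ciphertext letter is l (appears 4 times).
l is position 11; e is position 4.
Shift = 7.

7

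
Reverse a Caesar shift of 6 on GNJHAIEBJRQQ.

G(6): 6−6=0 → A
N(13): 13−6=7 → H
J(9): 9−6=3 → D
H(7): 7−6=1 → B
A(0): 0−6=-6≡20 → U
I(8): 8−6=2 → C
E(4): 4−6=-2≡24 → Y
B(1): 1−6=-5≡21 → V
J(9): 9−6=3 → D
R(17): 17−6=11 → L
Q(16): 16−6=10 → K
Q(16): 16−6=10 → K

AHDBUCYVDLKK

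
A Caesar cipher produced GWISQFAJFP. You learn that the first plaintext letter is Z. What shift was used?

From the crib: G(6)−Z(25)=-19≡7, so the shift is 7.

7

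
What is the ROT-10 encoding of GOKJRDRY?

QYUTBNBI

G(6): 6+10=16 → Q
O(14): 14+10=24 → Y
K(10): 10+10=20 → U
J(9): 9+10=19 → T
R(17): 17+10=27≡1 → B
D(3): 3+10=13 → N
R(17): 17+10=27≡1 → B
Y(24): 24+10=34≡8 → I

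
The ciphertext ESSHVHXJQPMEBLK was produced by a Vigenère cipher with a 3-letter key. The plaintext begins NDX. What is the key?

Subtract each crib letter from the matching ciphertext letter (mod 26):
E(4)−N(13)=-9≡17 → R
S(18)−D(3)=15 → P
S(18)−X(23)=-5≡21 → V

RPV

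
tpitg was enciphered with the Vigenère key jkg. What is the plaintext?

Repeat the key across the ciphertext: jkgjk
t(19)−j(9): 10 → k
p(15)−k(10): 5 → f
i(8)−g(6): 2 → c
t(19)−j(9): 10 → k
g(6)−k(10): -4≡22 → w

kfckw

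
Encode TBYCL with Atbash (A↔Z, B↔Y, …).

T(19) → G(6)
B(1) → Y(24)
Y(24) → B(1)
C(2) → X(23)
L(11) → O(14)

GYBXO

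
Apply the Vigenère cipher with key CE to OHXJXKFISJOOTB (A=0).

QLZNZOHMUNQSVF

Repeat the key across the message: CECECECECECECE
O(14)+C(2): 16 → Q
H(7)+E(4): 11 → L
X(23)+C(2): 25 → Z
J(9)+E(4): 13 → N
X(23)+C(2): 25 → Z
K(10)+E(4): 14 → O
F(5)+C(2): 7 → H
I(8)+E(4): 12 → M
S(18)+C(2): 20 → U
J(9)+E(4): 13 → N
O(14)+C(2): 16 → Q
O(14)+E(4): 18 → S
T(19)+C(2): 21 → V
B(1)+E(4): 5 → F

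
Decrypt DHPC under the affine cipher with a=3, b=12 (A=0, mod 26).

The inverse of 3 mod 26 is 9, since 3·9=27≡1. Apply D(y)=9·(y−12) mod 26:
D(3): 9·(3−12)=-81≡23 → X
H(7): 9·(7−12)=-45≡7 → H
P(15): 9·(15−12)=27≡1 → B
C(2): 9·(2−12)=-90≡14 → O

XHBO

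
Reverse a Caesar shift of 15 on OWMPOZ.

O(14): 14−15=-1≡25 → Z
W(22): 22−15=7 → H
M(12): 12−15=-3≡23 → X
P(15): 15−15=0 → A
O(14): 14−15=-1≡25 → Z
Z(25): 25−15=10 → K

ZHXAZK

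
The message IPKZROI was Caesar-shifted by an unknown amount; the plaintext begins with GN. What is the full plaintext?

GNIXPMG

From the crib: I(8)−G(6)=2, so the shift is 2.
Subtract 2 from each ciphertext letter:
I(8): 8−2=6 → G
P(15): 15−2=13 → N
K(10): 10−2=8 → I
Z(25): 25−2=23 → X
R(17): 17−2=15 → P
O(14): 14−2=12 → M
I(8): 8−2=6 → G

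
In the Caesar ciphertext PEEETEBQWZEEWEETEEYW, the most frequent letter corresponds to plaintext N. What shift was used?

The most frequent ciphertext letter is E (appears 10 times).
E is position 4; N is position 13.
Shift = -9≡17.

17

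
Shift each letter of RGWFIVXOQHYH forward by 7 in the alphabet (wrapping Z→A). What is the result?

R(17): 17+7=24 → Y
G(6): 6+7=13 → N
W(22): 22+7=29≡3 → D
F(5): 5+7=12 → M
I(8): 8+7=15 → P
V(21): 21+7=28≡2 → C
X(23): 23+7=30≡4 → E
O(14): 14+7=21 → V
Q(16): 16+7=23 → X
H(7): 7+7=14 → O
Y(24): 24+7=31≡5 → F
H(7): 7+7=14 → O

YNDMPCEVXOFO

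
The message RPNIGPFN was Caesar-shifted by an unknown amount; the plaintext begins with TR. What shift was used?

24

From the crib: R(17)−T(19)=-2≡24, so the shift is 24.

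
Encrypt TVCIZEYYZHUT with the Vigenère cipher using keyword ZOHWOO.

Repeat the key across the message: ZOHWOOZOHWOO
T(19)+Z(25): 44≡18 → S
V(21)+O(14): 35≡9 → J
C(2)+H(7): 9 → J
I(8)+W(22): 30≡4 → E
Z(25)+O(14): 39≡13 → N
E(4)+O(14): 18 → S
Y(24)+Z(25): 49≡23 → X
Y(24)+O(14): 38≡12 → M
Z(25)+H(7): 32≡6 → G
H(7)+W(22): 29≡3 → D
U(20)+O(14): 34≡8 → I
T(19)+O(14): 33≡7 → H

SJJENSXMGDIH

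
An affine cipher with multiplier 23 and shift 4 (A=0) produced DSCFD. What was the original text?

JESRJ

The inverse of 23 mod 26 is 17, since 23·17=391≡1. Apply D(y)=17·(y−4) mod 26:
D(3): 17·(3−4)=-17≡9 → J
S(18): 17·(18−4)=238≡4 → E
C(2): 17·(2−4)=-34≡18 → S
F(5): 17·(5−4)=17 → R
D(3): 17·(3−4)=-17≡9 → J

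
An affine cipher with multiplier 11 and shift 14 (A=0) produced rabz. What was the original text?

funb

The inverse of 11 mod 26 is 19, since 11·19=209≡1. Apply D(y)=19·(y−14) mod 26:
r(17): 19·(17−14)=57≡5 → f
a(0): 19·(0−14)=-266≡20 → u
b(1): 19·(1−14)=-247≡13 → n
z(25): 19·(25−14)=209≡1 → b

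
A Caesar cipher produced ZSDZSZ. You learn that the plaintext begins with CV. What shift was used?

23

From the crib: Z(25)−C(2)=23, so the shift is 23.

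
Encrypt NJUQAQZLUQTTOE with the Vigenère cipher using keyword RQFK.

Repeat the key across the message: RQFKRQFKRQFKRQ
N(13)+R(17): 30≡4 → E
J(9)+Q(16): 25 → Z
U(20)+F(5): 25 → Z
Q(16)+K(10): 26≡0 → A
A(0)+R(17): 17 → R
Q(16)+Q(16): 32≡6 → G
Z(25)+F(5): 30≡4 → E
L(11)+K(10): 21 → V
U(20)+R(17): 37≡11 → L
Q(16)+Q(16): 32≡6 → G
T(19)+F(5): 24 → Y
T(19)+K(10): 29≡3 → D
O(14)+R(17): 31≡5 → F
E(4)+Q(16): 20 → U

EZZARGEVLGYDFU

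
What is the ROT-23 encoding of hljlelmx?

eigibiju

h(7): 7+23=30≡4 → e
l(11): 11+23=34≡8 → i
j(9): 9+23=32≡6 → g
l(11): 11+23=34≡8 → i
e(4): 4+23=27≡1 → b
l(11): 11+23=34≡8 → i
m(12): 12+23=35≡9 → j
x(23): 23+23=46≡20 → u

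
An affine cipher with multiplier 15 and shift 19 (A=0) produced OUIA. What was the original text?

RHBX

The inverse of 15 mod 26 is 7, since 15·7=105≡1. Apply D(y)=7·(y−19) mod 26:
O(14): 7·(14−19)=-35≡17 → R
U(20): 7·(20−19)=7 → H
I(8): 7·(8−19)=-77≡1 → B
A(0): 7·(0−19)=-133≡23 → X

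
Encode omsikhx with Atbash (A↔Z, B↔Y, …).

o(14) → l(11)
m(12) → n(13)
s(18) → h(7)
i(8) → r(17)
k(10) → p(15)
h(7) → s(18)
x(23) → c(2)

lnhrpsc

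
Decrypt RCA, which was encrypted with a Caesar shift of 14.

DOM

R(17): 17−14=3 → D
C(2): 2−14=-12≡14 → O
A(0): 0−14=-14≡12 → M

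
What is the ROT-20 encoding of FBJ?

ZVD

F(5): 5+20=25 → Z
B(1): 1+20=21 → V
J(9): 9+20=29≡3 → D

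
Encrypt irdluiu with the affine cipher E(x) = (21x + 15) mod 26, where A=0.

i(8): 21·8+15=183≡1 → b
r(17): 21·17+15=372≡8 → i
d(3): 21·3+15=78≡0 → a
l(11): 21·11+15=246≡12 → m
u(20): 21·20+15=435≡19 → t
i(8): 21·8+15=183≡1 → b
u(20): 21·20+15=435≡19 → t

biamtbt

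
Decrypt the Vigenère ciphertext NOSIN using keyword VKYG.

SEUCS

Repeat the key across the ciphertext: VKYGV
N(13)−V(21): -8≡18 → S
O(14)−K(10): 4 → E
S(18)−Y(24): -6≡20 → U
I(8)−G(6): 2 → C
N(13)−V(21): -8≡18 → S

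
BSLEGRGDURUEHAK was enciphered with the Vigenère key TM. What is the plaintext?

Repeat the key across the ciphertext: TMTMTMTMTMTMTMT
B(1)−T(19): -18≡8 → I
S(18)−M(12): 6 → G
L(11)−T(19): -8≡18 → S
E(4)−M(12): -8≡18 → S
G(6)−T(19): -13≡13 → N
R(17)−M(12): 5 → F
G(6)−T(19): -13≡13 → N
D(3)−M(12): -9≡17 → R
U(20)−T(19): 1 → B
R(17)−M(12): 5 → F
U(20)−T(19): 1 → B
E(4)−M(12): -8≡18 → S
H(7)−T(19): -12≡14 → O
A(0)−M(12): -12≡14 → O
K(10)−T(19): -9≡17 → R

IGSSNFNRBFBSOOR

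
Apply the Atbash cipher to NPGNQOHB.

N(13) → M(12)
P(15) → K(10)
G(6) → T(19)
N(13) → M(12)
Q(16) → J(9)
O(14) → L(11)
H(7) → S(18)
B(1) → Y(24)

MKTMJLSY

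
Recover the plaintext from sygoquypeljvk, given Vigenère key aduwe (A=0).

svmsmuvvihjsq

Repeat the key across the ciphertext: aduweaduweadu
s(18)−a(0): 18 → s
y(24)−d(3): 21 → v
g(6)−u(20): -14≡12 → m
o(14)−w(22): -8≡18 → s
q(16)−e(4): 12 → m
u(20)−a(0): 20 → u
y(24)−d(3): 21 → v
p(15)−u(20): -5≡21 → v
e(4)−w(22): -18≡8 → i
l(11)−e(4): 7 → h
j(9)−a(0): 9 → j
v(21)−d(3): 18 → s
k(10)−u(20): -10≡16 → q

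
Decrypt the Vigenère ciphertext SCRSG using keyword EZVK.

Repeat the key across the ciphertext: EZVKE
S(18)−E(4): 14 → O
C(2)−Z(25): -23≡3 → D
R(17)−V(21): -4≡22 → W
S(18)−K(10): 8 → I
G(6)−E(4): 2 → C

ODWIC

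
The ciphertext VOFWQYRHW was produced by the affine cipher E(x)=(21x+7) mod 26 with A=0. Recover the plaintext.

The inverse of 21 mod 26 is 5, since 21·5=105≡1. Apply D(y)=5·(y−7) mod 26:
V(21): 5·(21−7)=70≡18 → S
O(14): 5·(14−7)=35≡9 → J
F(5): 5·(5−7)=-10≡16 → Q
W(22): 5·(22−7)=75≡23 → X
Q(16): 5·(16−7)=45≡19 → T
Y(24): 5·(24−7)=85≡7 → H
R(17): 5·(17−7)=50≡24 → Y
H(7): 5·(7−7)=0 → A
W(22): 5·(22−7)=75≡23 → X

SJQXTHYAX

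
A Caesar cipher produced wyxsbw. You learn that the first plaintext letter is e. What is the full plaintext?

egfaje

From the crib: w(22)−e(4)=18, so the shift is 18.
Subtract 18 from each ciphertext letter:
w(22): 22−18=4 → e
y(24): 24−18=6 → g
x(23): 23−18=5 → f
s(18): 18−18=0 → a
b(1): 1−18=-17≡9 → j
w(22): 22−18=4 → e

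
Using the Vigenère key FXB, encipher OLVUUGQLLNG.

TIWZRHVIMSD

Repeat the key across the message: FXBFXBFXBFX
O(14)+F(5): 19 → T
L(11)+X(23): 34≡8 → I
V(21)+B(1): 22 → W
U(20)+F(5): 25 → Z
U(20)+X(23): 43≡17 → R
G(6)+B(1): 7 → H
Q(16)+F(5): 21 → V
L(11)+X(23): 34≡8 → I
L(11)+B(1): 12 → M
N(13)+F(5): 18 → S
G(6)+X(23): 29≡3 → D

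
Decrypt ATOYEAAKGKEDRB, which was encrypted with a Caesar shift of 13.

A(0): 0−13=-13≡13 → N
T(19): 19−13=6 → G
O(14): 14−13=1 → B
Y(24): 24−13=11 → L
E(4): 4−13=-9≡17 → R
A(0): 0−13=-13≡13 → N
A(0): 0−13=-13≡13 → N
K(10): 10−13=-3≡23 → X
G(6): 6−13=-7≡19 → T
K(10): 10−13=-3≡23 → X
E(4): 4−13=-9≡17 → R
D(3): 3−13=-10≡16 → Q
R(17): 17−13=4 → E
B(1): 1−13=-12≡14 → O

NGBLRNNXTXRQEO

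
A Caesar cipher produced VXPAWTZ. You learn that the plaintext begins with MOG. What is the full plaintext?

MOGRNKQ

From the crib: V(21)−M(12)=9, so the shift is 9.
Subtract 9 from each ciphertext letter:
V(21): 21−9=12 → M
X(23): 23−9=14 → O
P(15): 15−9=6 → G
A(0): 0−9=-9≡17 → R
W(22): 22−9=13 → N
T(19): 19−9=10 → K
Z(25): 25−9=16 → Q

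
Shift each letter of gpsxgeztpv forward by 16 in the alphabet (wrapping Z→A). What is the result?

wfinwupjfl

g(6): 6+16=22 → w
p(15): 15+16=31≡5 → f
s(18): 18+16=34≡8 → i
x(23): 23+16=39≡13 → n
g(6): 6+16=22 → w
e(4): 4+16=20 → u
z(25): 25+16=41≡15 → p
t(19): 19+16=35≡9 → j
p(15): 15+16=31≡5 → f
v(21): 21+16=37≡11 → l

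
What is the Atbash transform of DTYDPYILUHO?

D(3) → W(22)
T(19) → G(6)
Y(24) → B(1)
D(3) → W(22)
P(15) → K(10)
Y(24) → B(1)
I(8) → R(17)
L(11) → O(14)
U(20) → F(5)
H(7) → S(18)
O(14) → L(11)

WGBWKBROFSL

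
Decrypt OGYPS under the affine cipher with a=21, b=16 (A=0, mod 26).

The inverse of 21 mod 26 is 5, since 21·5=105≡1. Apply D(y)=5·(y−16) mod 26:
O(14): 5·(14−16)=-10≡16 → Q
G(6): 5·(6−16)=-50≡2 → C
Y(24): 5·(24−16)=40≡14 → O
P(15): 5·(15−16)=-5≡21 → V
S(18): 5·(18−16)=10 → K

QCOVK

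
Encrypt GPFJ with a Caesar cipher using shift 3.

JSIM

G(6): 6+3=9 → J
P(15): 15+3=18 → S
F(5): 5+3=8 → I
J(9): 9+3=12 → M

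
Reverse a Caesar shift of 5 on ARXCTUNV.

A(0): 0−5=-5≡21 → V
R(17): 17−5=12 → M
X(23): 23−5=18 → S
C(2): 2−5=-3≡23 → X
T(19): 19−5=14 → O
U(20): 20−5=15 → P
N(13): 13−5=8 → I
V(21): 21−5=16 → Q

VMSXOPIQ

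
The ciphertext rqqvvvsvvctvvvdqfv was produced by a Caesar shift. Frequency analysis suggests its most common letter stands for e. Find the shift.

17

The most frequent ciphertext letter is v (appears 9 times).
v is position 21; e is position 4.
Shift = 17.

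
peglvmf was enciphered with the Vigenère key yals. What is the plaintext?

revtxmu

Repeat the key across the ciphertext: yalsyal
p(15)−y(24): -9≡17 → r
e(4)−a(0): 4 → e
g(6)−l(11): -5≡21 → v
l(11)−s(18): -7≡19 → t
v(21)−y(24): -3≡23 → x
m(12)−a(0): 12 → m
f(5)−l(11): -6≡20 → u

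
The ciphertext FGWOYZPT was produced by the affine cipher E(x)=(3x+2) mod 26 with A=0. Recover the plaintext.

BKYEQZNX

The inverse of 3 mod 26 is 9, since 3·9=27≡1. Apply D(y)=9·(y−2) mod 26:
F(5): 9·(5−2)=27≡1 → B
G(6): 9·(6−2)=36≡10 → K
W(22): 9·(22−2)=180≡24 → Y
O(14): 9·(14−2)=108≡4 → E
Y(24): 9·(24−2)=198≡16 → Q
Z(25): 9·(25−2)=207≡25 → Z
P(15): 9·(15−2)=117≡13 → N
T(19): 9·(19−2)=153≡23 → X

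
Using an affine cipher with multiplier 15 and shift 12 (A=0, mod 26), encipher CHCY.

QNQI

C(2): 15·2+12=42≡16 → Q
H(7): 15·7+12=117≡13 → N
C(2): 15·2+12=42≡16 → Q
Y(24): 15·24+12=372≡8 → I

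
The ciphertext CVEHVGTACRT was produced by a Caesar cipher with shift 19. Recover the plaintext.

JCLOCNAHJYA

C(2): 2−19=-17≡9 → J
V(21): 21−19=2 → C
E(4): 4−19=-15≡11 → L
H(7): 7−19=-12≡14 → O
V(21): 21−19=2 → C
G(6): 6−19=-13≡13 → N
T(19): 19−19=0 → A
A(0): 0−19=-19≡7 → H
C(2): 2−19=-17≡9 → J
R(17): 17−19=-2≡24 → Y
T(19): 19−19=0 → A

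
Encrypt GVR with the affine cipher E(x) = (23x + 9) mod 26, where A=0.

G(6): 23·6+9=147≡17 → R
V(21): 23·21+9=492≡24 → Y
R(17): 23·17+9=400≡10 → K

RYK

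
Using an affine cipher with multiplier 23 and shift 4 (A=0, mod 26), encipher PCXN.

LYNR

P(15): 23·15+4=349≡11 → L
C(2): 23·2+4=50≡24 → Y
X(23): 23·23+4=533≡13 → N
N(13): 23·13+4=303≡17 → R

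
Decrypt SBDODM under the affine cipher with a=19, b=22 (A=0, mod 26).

IDZQZU

The inverse of 19 mod 26 is 11, since 19·11=209≡1. Apply D(y)=11·(y−22) mod 26:
S(18): 11·(18−22)=-44≡8 → I
B(1): 11·(1−22)=-231≡3 → D
D(3): 11·(3−22)=-209≡25 → Z
O(14): 11·(14−22)=-88≡16 → Q
D(3): 11·(3−22)=-209≡25 → Z
M(12): 11·(12−22)=-110≡20 → U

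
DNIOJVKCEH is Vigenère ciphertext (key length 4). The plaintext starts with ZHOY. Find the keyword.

EGUQ

Subtract each crib letter from the matching ciphertext letter (mod 26):
D(3)−Z(25)=-22≡4 → E
N(13)−H(7)=6 → G
I(8)−O(14)=-6≡20 → U
O(14)−Y(24)=-10≡16 → Q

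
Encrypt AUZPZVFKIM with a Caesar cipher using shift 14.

OINDNJTYWA

A(0): 0+14=14 → O
U(20): 20+14=34≡8 → I
Z(25): 25+14=39≡13 → N
P(15): 15+14=29≡3 → D
Z(25): 25+14=39≡13 → N
V(21): 21+14=35≡9 → J
F(5): 5+14=19 → T
K(10): 10+14=24 → Y
I(8): 8+14=22 → W
M(12): 12+14=26≡0 → A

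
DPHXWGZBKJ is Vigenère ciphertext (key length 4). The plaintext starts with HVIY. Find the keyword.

Subtract each crib letter from the matching ciphertext letter (mod 26):
D(3)−H(7)=-4≡22 → W
P(15)−V(21)=-6≡20 → U
H(7)−I(8)=-1≡25 → Z
X(23)−Y(24)=-1≡25 → Z

WUZZ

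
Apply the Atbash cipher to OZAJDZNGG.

O(14) → L(11)
Z(25) → A(0)
A(0) → Z(25)
J(9) → Q(16)
D(3) → W(22)
Z(25) → A(0)
N(13) → M(12)
G(6) → T(19)
G(6) → T(19)

LAZQWAMTT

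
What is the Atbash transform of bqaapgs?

yjzzkth

b(1) → y(24)
q(16) → j(9)
a(0) → z(25)
a(0) → z(25)
p(15) → k(10)
g(6) → t(19)
s(18) → h(7)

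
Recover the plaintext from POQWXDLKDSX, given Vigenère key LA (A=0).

EOFWMDAKSSM

Repeat the key across the ciphertext: LALALALALAL
P(15)−L(11): 4 → E
O(14)−A(0): 14 → O
Q(16)−L(11): 5 → F
W(22)−A(0): 22 → W
X(23)−L(11): 12 → M
D(3)−A(0): 3 → D
L(11)−L(11): 0 → A
K(10)−A(0): 10 → K
D(3)−L(11): -8≡18 → S
S(18)−A(0): 18 → S
X(23)−L(11): 12 → M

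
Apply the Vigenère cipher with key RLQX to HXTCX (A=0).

YIJZO

Repeat the key across the message: RLQXR
H(7)+R(17): 24 → Y
X(23)+L(11): 34≡8 → I
T(19)+Q(16): 35≡9 → J
C(2)+X(23): 25 → Z
X(23)+R(17): 40≡14 → O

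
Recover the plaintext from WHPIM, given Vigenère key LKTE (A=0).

LXWEB

Repeat the key across the ciphertext: LKTEL
W(22)−L(11): 11 → L
H(7)−K(10): -3≡23 → X
P(15)−T(19): -4≡22 → W
I(8)−E(4): 4 → E
M(12)−L(11): 1 → B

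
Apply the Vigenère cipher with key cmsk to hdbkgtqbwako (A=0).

Repeat the key across the message: cmskcmskcmsk
h(7)+c(2): 9 → j
d(3)+m(12): 15 → p
b(1)+s(18): 19 → t
k(10)+k(10): 20 → u
g(6)+c(2): 8 → i
t(19)+m(12): 31≡5 → f
q(16)+s(18): 34≡8 → i
b(1)+k(10): 11 → l
w(22)+c(2): 24 → y
a(0)+m(12): 12 → m
k(10)+s(18): 28≡2 → c
o(14)+k(10): 24 → y

jptuifilymcy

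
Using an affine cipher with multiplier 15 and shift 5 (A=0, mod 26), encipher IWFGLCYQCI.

VXCROJBLJV

I(8): 15·8+5=125≡21 → V
W(22): 15·22+5=335≡23 → X
F(5): 15·5+5=80≡2 → C
G(6): 15·6+5=95≡17 → R
L(11): 15·11+5=170≡14 → O
C(2): 15·2+5=35≡9 → J
Y(24): 15·24+5=365≡1 → B
Q(16): 15·16+5=245≡11 → L
C(2): 15·2+5=35≡9 → J
I(8): 15·8+5=125≡21 → V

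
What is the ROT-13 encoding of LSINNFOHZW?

L(11): 11+13=24 → Y
S(18): 18+13=31≡5 → F
I(8): 8+13=21 → V
N(13): 13+13=26≡0 → A
N(13): 13+13=26≡0 → A
F(5): 5+13=18 → S
O(14): 14+13=27≡1 → B
H(7): 7+13=20 → U
Z(25): 25+13=38≡12 → M
W(22): 22+13=35≡9 → J

YFVAASBUMJ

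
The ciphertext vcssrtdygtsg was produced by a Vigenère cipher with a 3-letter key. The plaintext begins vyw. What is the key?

Subtract each crib letter from the matching ciphertext letter (mod 26):
v(21)−v(21)=0 → a
c(2)−y(24)=-22≡4 → e
s(18)−w(22)=-4≡22 → w

aew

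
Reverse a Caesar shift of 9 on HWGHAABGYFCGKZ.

YNXYRRSXPWTXBQ

H(7): 7−9=-2≡24 → Y
W(22): 22−9=13 → N
G(6): 6−9=-3≡23 → X
H(7): 7−9=-2≡24 → Y
A(0): 0−9=-9≡17 → R
A(0): 0−9=-9≡17 → R
B(1): 1−9=-8≡18 → S
G(6): 6−9=-3≡23 → X
Y(24): 24−9=15 → P
F(5): 5−9=-4≡22 → W
C(2): 2−9=-7≡19 → T
G(6): 6−9=-3≡23 → X
K(10): 10−9=1 → B
Z(25): 25−9=16 → Q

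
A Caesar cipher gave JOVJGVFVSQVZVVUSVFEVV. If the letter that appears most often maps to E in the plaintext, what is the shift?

The most frequent ciphertext letter is V (appears 9 times).
V is position 21; E is position 4.
Shift = 17.

17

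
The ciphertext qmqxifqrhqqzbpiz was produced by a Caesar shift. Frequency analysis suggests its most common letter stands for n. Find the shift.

The most frequent ciphertext letter is q (appears 5 times).
q is position 16; n is position 13.
Shift = 3.

3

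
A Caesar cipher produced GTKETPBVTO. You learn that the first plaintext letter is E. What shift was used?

From the crib: G(6)−E(4)=2, so the shift is 2.

2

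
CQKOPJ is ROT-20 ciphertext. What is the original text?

C(2): 2−20=-18≡8 → I
Q(16): 16−20=-4≡22 → W
K(10): 10−20=-10≡16 → Q
O(14): 14−20=-6≡20 → U
P(15): 15−20=-5≡21 → V
J(9): 9−20=-11≡15 → P

IWQUVP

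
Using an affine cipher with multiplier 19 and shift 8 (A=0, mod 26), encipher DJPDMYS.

D(3): 19·3+8=65≡13 → N
J(9): 19·9+8=179≡23 → X
P(15): 19·15+8=293≡7 → H
D(3): 19·3+8=65≡13 → N
M(12): 19·12+8=236≡2 → C
Y(24): 19·24+8=464≡22 → W
S(18): 19·18+8=350≡12 → M

NXHNCWM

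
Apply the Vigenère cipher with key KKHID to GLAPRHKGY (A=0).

QVHXURUNG

Repeat the key across the message: KKHIDKKHI
G(6)+K(10): 16 → Q
L(11)+K(10): 21 → V
A(0)+H(7): 7 → H
P(15)+I(8): 23 → X
R(17)+D(3): 20 → U
H(7)+K(10): 17 → R
K(10)+K(10): 20 → U
G(6)+H(7): 13 → N
Y(24)+I(8): 32≡6 → G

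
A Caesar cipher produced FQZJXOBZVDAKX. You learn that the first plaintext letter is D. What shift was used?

From the crib: F(5)−D(3)=2, so the shift is 2.

2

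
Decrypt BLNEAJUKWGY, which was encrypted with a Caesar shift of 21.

B(1): 1−21=-20≡6 → G
L(11): 11−21=-10≡16 → Q
N(13): 13−21=-8≡18 → S
E(4): 4−21=-17≡9 → J
A(0): 0−21=-21≡5 → F
J(9): 9−21=-12≡14 → O
U(20): 20−21=-1≡25 → Z
K(10): 10−21=-11≡15 → P
W(22): 22−21=1 → B
G(6): 6−21=-15≡11 → L
Y(24): 24−21=3 → D

GQSJFOZPBLD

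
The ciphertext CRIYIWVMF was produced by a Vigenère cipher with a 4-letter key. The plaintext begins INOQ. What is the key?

UEUI

Subtract each crib letter from the matching ciphertext letter (mod 26):
C(2)−I(8)=-6≡20 → U
R(17)−N(13)=4 → E
I(8)−O(14)=-6≡20 → U
Y(24)−Q(16)=8 → I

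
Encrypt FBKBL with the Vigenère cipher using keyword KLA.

Repeat the key across the message: KLAKL
F(5)+K(10): 15 → P
B(1)+L(11): 12 → M
K(10)+A(0): 10 → K
B(1)+K(10): 11 → L
L(11)+L(11): 22 → W

PMKLW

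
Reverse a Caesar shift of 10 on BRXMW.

B(1): 1−10=-9≡17 → R
R(17): 17−10=7 → H
X(23): 23−10=13 → N
M(12): 12−10=2 → C
W(22): 22−10=12 → M

RHNCM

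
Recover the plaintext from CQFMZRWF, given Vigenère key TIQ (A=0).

Repeat the key across the ciphertext: TIQTIQTI
C(2)−T(19): -17≡9 → J
Q(16)−I(8): 8 → I
F(5)−Q(16): -11≡15 → P
M(12)−T(19): -7≡19 → T
Z(25)−I(8): 17 → R
R(17)−Q(16): 1 → B
W(22)−T(19): 3 → D
F(5)−I(8): -3≡23 → X

JIPTRBDX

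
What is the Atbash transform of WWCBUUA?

DDXYFFZ

W(22) → D(3)
W(22) → D(3)
C(2) → X(23)
B(1) → Y(24)
U(20) → F(5)
U(20) → F(5)
A(0) → Z(25)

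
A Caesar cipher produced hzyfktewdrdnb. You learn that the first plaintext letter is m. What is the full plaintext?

From the crib: h(7)−m(12)=-5≡21, so the shift is 21.
Subtract 21 from each ciphertext letter:
h(7): 7−21=-14≡12 → m
z(25): 25−21=4 → e
y(24): 24−21=3 → d
f(5): 5−21=-16≡10 → k
k(10): 10−21=-11≡15 → p
t(19): 19−21=-2≡24 → y
e(4): 4−21=-17≡9 → j
w(22): 22−21=1 → b
d(3): 3−21=-18≡8 → i
r(17): 17−21=-4≡22 → w
d(3): 3−21=-18≡8 → i
n(13): 13−21=-8≡18 → s
b(1): 1−21=-20≡6 → g

medkpyjbiwisg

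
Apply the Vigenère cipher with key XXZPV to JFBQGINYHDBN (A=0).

Repeat the key across the message: XXZPVXXZPVXX
J(9)+X(23): 32≡6 → G
F(5)+X(23): 28≡2 → C
B(1)+Z(25): 26≡0 → A
Q(16)+P(15): 31≡5 → F
G(6)+V(21): 27≡1 → B
I(8)+X(23): 31≡5 → F
N(13)+X(23): 36≡10 → K
Y(24)+Z(25): 49≡23 → X
H(7)+P(15): 22 → W
D(3)+V(21): 24 → Y
B(1)+X(23): 24 → Y
N(13)+X(23): 36≡10 → K

GCAFBFKXWYYK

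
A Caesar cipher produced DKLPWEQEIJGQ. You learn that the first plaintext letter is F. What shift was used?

24

From the crib: D(3)−F(5)=-2≡24, so the shift is 24.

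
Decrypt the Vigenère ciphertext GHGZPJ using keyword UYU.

MJMFRP

Repeat the key across the ciphertext: UYUUYU
G(6)−U(20): -14≡12 → M
H(7)−Y(24): -17≡9 → J
G(6)−U(20): -14≡12 → M
Z(25)−U(20): 5 → F
P(15)−Y(24): -9≡17 → R
J(9)−U(20): -11≡15 → P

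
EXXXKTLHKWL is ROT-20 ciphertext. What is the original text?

KDDDQZRNQCR

E(4): 4−20=-16≡10 → K
X(23): 23−20=3 → D
X(23): 23−20=3 → D
X(23): 23−20=3 → D
K(10): 10−20=-10≡16 → Q
T(19): 19−20=-1≡25 → Z
L(11): 11−20=-9≡17 → R
H(7): 7−20=-13≡13 → N
K(10): 10−20=-10≡16 → Q
W(22): 22−20=2 → C
L(11): 11−20=-9≡17 → R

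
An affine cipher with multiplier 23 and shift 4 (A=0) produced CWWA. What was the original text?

The inverse of 23 mod 26 is 17, since 23·17=391≡1. Apply D(y)=17·(y−4) mod 26:
C(2): 17·(2−4)=-34≡18 → S
W(22): 17·(22−4)=306≡20 → U
W(22): 17·(22−4)=306≡20 → U
A(0): 17·(0−4)=-68≡10 → K

SUUK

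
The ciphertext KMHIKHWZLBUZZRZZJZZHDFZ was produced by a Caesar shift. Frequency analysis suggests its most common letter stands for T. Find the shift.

The most frequent ciphertext letter is Z (appears 8 times).
Z is position 25; T is position 19.
Shift = 6.

6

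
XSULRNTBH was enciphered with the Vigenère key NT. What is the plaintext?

KZHSEUGIU

Repeat the key across the ciphertext: NTNTNTNTN
X(23)−N(13): 10 → K
S(18)−T(19): -1≡25 → Z
U(20)−N(13): 7 → H
L(11)−T(19): -8≡18 → S
R(17)−N(13): 4 → E
N(13)−T(19): -6≡20 → U
T(19)−N(13): 6 → G
B(1)−T(19): -18≡8 → I
H(7)−N(13): -6≡20 → U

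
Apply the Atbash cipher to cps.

c(2) → x(23)
p(15) → k(10)
s(18) → h(7)

xkh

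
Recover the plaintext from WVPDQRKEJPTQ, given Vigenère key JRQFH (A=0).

Repeat the key across the ciphertext: JRQFHJRQFHJR
W(22)−J(9): 13 → N
V(21)−R(17): 4 → E
P(15)−Q(16): -1≡25 → Z
D(3)−F(5): -2≡24 → Y
Q(16)−H(7): 9 → J
R(17)−J(9): 8 → I
K(10)−R(17): -7≡19 → T
E(4)−Q(16): -12≡14 → O
J(9)−F(5): 4 → E
P(15)−H(7): 8 → I
T(19)−J(9): 10 → K
Q(16)−R(17): -1≡25 → Z

NEZYJITOEIKZ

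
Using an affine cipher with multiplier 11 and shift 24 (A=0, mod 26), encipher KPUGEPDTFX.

K(10): 11·10+24=134≡4 → E
P(15): 11·15+24=189≡7 → H
U(20): 11·20+24=244≡10 → K
G(6): 11·6+24=90≡12 → M
E(4): 11·4+24=68≡16 → Q
P(15): 11·15+24=189≡7 → H
D(3): 11·3+24=57≡5 → F
T(19): 11·19+24=233≡25 → Z
F(5): 11·5+24=79≡1 → B
X(23): 11·23+24=277≡17 → R

EHKMQHFZBR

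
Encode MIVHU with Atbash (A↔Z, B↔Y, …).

M(12) → N(13)
I(8) → R(17)
V(21) → E(4)
H(7) → S(18)
U(20) → F(5)

NRESF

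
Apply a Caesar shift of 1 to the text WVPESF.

W(22): 22+1=23 → X
V(21): 21+1=22 → W
P(15): 15+1=16 → Q
E(4): 4+1=5 → F
S(18): 18+1=19 → T
F(5): 5+1=6 → G

XWQFTG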